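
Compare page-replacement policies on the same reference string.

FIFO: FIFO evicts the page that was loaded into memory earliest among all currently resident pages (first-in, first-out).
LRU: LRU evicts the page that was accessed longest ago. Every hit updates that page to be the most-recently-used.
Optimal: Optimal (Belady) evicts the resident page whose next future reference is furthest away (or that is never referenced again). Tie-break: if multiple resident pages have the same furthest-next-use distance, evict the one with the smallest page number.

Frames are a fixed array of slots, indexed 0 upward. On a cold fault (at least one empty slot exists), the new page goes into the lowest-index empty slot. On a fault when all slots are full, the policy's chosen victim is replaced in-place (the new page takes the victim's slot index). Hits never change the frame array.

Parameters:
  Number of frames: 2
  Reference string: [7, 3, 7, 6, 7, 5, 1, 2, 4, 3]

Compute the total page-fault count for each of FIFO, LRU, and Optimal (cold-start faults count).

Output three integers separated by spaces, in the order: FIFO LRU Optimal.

--- FIFO ---
  step 0: ref 7 -> FAULT, frames=[7,-] (faults so far: 1)
  step 1: ref 3 -> FAULT, frames=[7,3] (faults so far: 2)
  step 2: ref 7 -> HIT, frames=[7,3] (faults so far: 2)
  step 3: ref 6 -> FAULT, evict 7, frames=[6,3] (faults so far: 3)
  step 4: ref 7 -> FAULT, evict 3, frames=[6,7] (faults so far: 4)
  step 5: ref 5 -> FAULT, evict 6, frames=[5,7] (faults so far: 5)
  step 6: ref 1 -> FAULT, evict 7, frames=[5,1] (faults so far: 6)
  step 7: ref 2 -> FAULT, evict 5, frames=[2,1] (faults so far: 7)
  step 8: ref 4 -> FAULT, evict 1, frames=[2,4] (faults so far: 8)
  step 9: ref 3 -> FAULT, evict 2, frames=[3,4] (faults so far: 9)
  FIFO total faults: 9
--- LRU ---
  step 0: ref 7 -> FAULT, frames=[7,-] (faults so far: 1)
  step 1: ref 3 -> FAULT, frames=[7,3] (faults so far: 2)
  step 2: ref 7 -> HIT, frames=[7,3] (faults so far: 2)
  step 3: ref 6 -> FAULT, evict 3, frames=[7,6] (faults so far: 3)
  step 4: ref 7 -> HIT, frames=[7,6] (faults so far: 3)
  step 5: ref 5 -> FAULT, evict 6, frames=[7,5] (faults so far: 4)
  step 6: ref 1 -> FAULT, evict 7, frames=[1,5] (faults so far: 5)
  step 7: ref 2 -> FAULT, evict 5, frames=[1,2] (faults so far: 6)
  step 8: ref 4 -> FAULT, evict 1, frames=[4,2] (faults so far: 7)
  step 9: ref 3 -> FAULT, evict 2, frames=[4,3] (faults so far: 8)
  LRU total faults: 8
--- Optimal ---
  step 0: ref 7 -> FAULT, frames=[7,-] (faults so far: 1)
  step 1: ref 3 -> FAULT, frames=[7,3] (faults so far: 2)
  step 2: ref 7 -> HIT, frames=[7,3] (faults so far: 2)
  step 3: ref 6 -> FAULT, evict 3, frames=[7,6] (faults so far: 3)
  step 4: ref 7 -> HIT, frames=[7,6] (faults so far: 3)
  step 5: ref 5 -> FAULT, evict 6, frames=[7,5] (faults so far: 4)
  step 6: ref 1 -> FAULT, evict 5, frames=[7,1] (faults so far: 5)
  step 7: ref 2 -> FAULT, evict 1, frames=[7,2] (faults so far: 6)
  step 8: ref 4 -> FAULT, evict 2, frames=[7,4] (faults so far: 7)
  step 9: ref 3 -> FAULT, evict 4, frames=[7,3] (faults so far: 8)
  Optimal total faults: 8

Answer: 9 8 8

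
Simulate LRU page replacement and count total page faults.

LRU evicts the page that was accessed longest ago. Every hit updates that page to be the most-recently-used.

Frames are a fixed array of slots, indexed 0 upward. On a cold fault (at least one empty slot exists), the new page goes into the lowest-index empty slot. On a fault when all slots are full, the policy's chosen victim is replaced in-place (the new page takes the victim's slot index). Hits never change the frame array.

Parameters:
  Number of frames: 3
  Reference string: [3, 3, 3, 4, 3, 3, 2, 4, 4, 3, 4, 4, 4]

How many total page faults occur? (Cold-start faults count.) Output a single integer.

Step 0: ref 3 → FAULT, frames=[3,-,-]
Step 1: ref 3 → HIT, frames=[3,-,-]
Step 2: ref 3 → HIT, frames=[3,-,-]
Step 3: ref 4 → FAULT, frames=[3,4,-]
Step 4: ref 3 → HIT, frames=[3,4,-]
Step 5: ref 3 → HIT, frames=[3,4,-]
Step 6: ref 2 → FAULT, frames=[3,4,2]
Step 7: ref 4 → HIT, frames=[3,4,2]
Step 8: ref 4 → HIT, frames=[3,4,2]
Step 9: ref 3 → HIT, frames=[3,4,2]
Step 10: ref 4 → HIT, frames=[3,4,2]
Step 11: ref 4 → HIT, frames=[3,4,2]
Step 12: ref 4 → HIT, frames=[3,4,2]
Total faults: 3

Answer: 3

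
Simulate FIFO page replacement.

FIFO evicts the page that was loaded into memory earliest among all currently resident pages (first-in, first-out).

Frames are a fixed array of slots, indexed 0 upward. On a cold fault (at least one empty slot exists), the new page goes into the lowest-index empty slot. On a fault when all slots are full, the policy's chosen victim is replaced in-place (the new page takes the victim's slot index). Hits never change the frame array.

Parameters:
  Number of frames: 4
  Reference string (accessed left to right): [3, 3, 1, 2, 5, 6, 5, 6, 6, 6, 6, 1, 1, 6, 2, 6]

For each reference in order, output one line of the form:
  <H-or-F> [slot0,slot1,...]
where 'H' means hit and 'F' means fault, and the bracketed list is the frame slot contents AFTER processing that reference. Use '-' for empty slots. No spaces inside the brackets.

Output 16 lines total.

F [3,-,-,-]
H [3,-,-,-]
F [3,1,-,-]
F [3,1,2,-]
F [3,1,2,5]
F [6,1,2,5]
H [6,1,2,5]
H [6,1,2,5]
H [6,1,2,5]
H [6,1,2,5]
H [6,1,2,5]
H [6,1,2,5]
H [6,1,2,5]
H [6,1,2,5]
H [6,1,2,5]
H [6,1,2,5]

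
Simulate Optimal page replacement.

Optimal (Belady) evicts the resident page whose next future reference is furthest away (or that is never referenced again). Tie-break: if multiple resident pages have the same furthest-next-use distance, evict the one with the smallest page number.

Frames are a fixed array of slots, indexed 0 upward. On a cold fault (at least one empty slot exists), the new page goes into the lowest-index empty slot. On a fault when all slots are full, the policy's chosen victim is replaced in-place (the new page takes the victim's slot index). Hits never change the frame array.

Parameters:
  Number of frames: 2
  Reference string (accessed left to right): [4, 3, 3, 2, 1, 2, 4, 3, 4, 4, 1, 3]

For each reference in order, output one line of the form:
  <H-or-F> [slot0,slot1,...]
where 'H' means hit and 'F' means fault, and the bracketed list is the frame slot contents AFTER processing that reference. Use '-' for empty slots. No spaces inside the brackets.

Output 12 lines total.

F [4,-]
F [4,3]
H [4,3]
F [4,2]
F [1,2]
H [1,2]
F [1,4]
F [3,4]
H [3,4]
H [3,4]
F [3,1]
H [3,1]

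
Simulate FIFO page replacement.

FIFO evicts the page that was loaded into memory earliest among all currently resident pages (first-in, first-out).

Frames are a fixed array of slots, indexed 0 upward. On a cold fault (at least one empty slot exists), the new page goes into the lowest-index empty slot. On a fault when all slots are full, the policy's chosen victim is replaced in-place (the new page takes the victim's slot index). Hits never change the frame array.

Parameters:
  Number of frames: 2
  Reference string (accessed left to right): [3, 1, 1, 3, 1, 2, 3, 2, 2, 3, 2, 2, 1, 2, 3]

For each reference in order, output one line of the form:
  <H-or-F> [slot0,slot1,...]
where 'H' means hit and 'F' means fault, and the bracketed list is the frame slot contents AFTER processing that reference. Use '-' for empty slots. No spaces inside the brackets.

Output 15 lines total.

F [3,-]
F [3,1]
H [3,1]
H [3,1]
H [3,1]
F [2,1]
F [2,3]
H [2,3]
H [2,3]
H [2,3]
H [2,3]
H [2,3]
F [1,3]
F [1,2]
F [3,2]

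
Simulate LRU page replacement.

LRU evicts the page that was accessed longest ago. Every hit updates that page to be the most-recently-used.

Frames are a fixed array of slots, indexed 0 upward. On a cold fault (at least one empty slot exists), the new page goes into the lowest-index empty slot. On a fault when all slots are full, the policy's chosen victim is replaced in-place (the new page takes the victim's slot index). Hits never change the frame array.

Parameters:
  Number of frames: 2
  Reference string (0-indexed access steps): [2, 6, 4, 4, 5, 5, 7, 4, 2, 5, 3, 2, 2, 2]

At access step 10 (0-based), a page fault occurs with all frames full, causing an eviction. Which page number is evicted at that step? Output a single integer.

Answer: 2

Derivation:
Step 0: ref 2 -> FAULT, frames=[2,-]
Step 1: ref 6 -> FAULT, frames=[2,6]
Step 2: ref 4 -> FAULT, evict 2, frames=[4,6]
Step 3: ref 4 -> HIT, frames=[4,6]
Step 4: ref 5 -> FAULT, evict 6, frames=[4,5]
Step 5: ref 5 -> HIT, frames=[4,5]
Step 6: ref 7 -> FAULT, evict 4, frames=[7,5]
Step 7: ref 4 -> FAULT, evict 5, frames=[7,4]
Step 8: ref 2 -> FAULT, evict 7, frames=[2,4]
Step 9: ref 5 -> FAULT, evict 4, frames=[2,5]
Step 10: ref 3 -> FAULT, evict 2, frames=[3,5]
At step 10: evicted page 2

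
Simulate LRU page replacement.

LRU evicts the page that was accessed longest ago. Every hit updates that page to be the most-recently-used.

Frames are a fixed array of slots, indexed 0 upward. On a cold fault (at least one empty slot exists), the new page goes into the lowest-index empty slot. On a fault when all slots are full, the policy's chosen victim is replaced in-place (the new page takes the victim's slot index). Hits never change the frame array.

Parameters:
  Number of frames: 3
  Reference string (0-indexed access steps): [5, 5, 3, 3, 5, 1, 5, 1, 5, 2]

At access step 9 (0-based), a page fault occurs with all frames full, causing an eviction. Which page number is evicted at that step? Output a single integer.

Answer: 3

Derivation:
Step 0: ref 5 -> FAULT, frames=[5,-,-]
Step 1: ref 5 -> HIT, frames=[5,-,-]
Step 2: ref 3 -> FAULT, frames=[5,3,-]
Step 3: ref 3 -> HIT, frames=[5,3,-]
Step 4: ref 5 -> HIT, frames=[5,3,-]
Step 5: ref 1 -> FAULT, frames=[5,3,1]
Step 6: ref 5 -> HIT, frames=[5,3,1]
Step 7: ref 1 -> HIT, frames=[5,3,1]
Step 8: ref 5 -> HIT, frames=[5,3,1]
Step 9: ref 2 -> FAULT, evict 3, frames=[5,2,1]
At step 9: evicted page 3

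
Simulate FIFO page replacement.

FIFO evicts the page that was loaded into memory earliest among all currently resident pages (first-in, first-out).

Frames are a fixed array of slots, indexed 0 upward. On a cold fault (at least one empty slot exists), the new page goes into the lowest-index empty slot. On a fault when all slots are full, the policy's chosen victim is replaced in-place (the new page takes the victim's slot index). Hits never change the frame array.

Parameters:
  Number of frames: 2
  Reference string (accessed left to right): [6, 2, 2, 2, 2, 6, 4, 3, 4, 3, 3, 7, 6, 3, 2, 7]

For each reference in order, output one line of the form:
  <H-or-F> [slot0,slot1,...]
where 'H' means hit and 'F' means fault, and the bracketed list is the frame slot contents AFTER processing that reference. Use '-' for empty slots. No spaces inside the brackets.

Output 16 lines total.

F [6,-]
F [6,2]
H [6,2]
H [6,2]
H [6,2]
H [6,2]
F [4,2]
F [4,3]
H [4,3]
H [4,3]
H [4,3]
F [7,3]
F [7,6]
F [3,6]
F [3,2]
F [7,2]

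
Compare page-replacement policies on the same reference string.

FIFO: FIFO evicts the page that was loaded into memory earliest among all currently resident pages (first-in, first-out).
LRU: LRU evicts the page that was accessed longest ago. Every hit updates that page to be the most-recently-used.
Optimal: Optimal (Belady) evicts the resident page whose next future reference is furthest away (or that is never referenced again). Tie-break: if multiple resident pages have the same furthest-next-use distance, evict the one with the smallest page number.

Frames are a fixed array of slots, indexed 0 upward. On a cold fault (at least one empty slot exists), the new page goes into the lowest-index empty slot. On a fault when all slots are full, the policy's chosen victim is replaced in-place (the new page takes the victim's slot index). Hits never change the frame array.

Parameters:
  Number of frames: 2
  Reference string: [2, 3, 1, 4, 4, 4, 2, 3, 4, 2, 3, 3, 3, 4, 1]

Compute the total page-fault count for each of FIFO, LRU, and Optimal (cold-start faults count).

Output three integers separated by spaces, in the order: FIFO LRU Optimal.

Answer: 11 11 8

Derivation:
--- FIFO ---
  step 0: ref 2 -> FAULT, frames=[2,-] (faults so far: 1)
  step 1: ref 3 -> FAULT, frames=[2,3] (faults so far: 2)
  step 2: ref 1 -> FAULT, evict 2, frames=[1,3] (faults so far: 3)
  step 3: ref 4 -> FAULT, evict 3, frames=[1,4] (faults so far: 4)
  step 4: ref 4 -> HIT, frames=[1,4] (faults so far: 4)
  step 5: ref 4 -> HIT, frames=[1,4] (faults so far: 4)
  step 6: ref 2 -> FAULT, evict 1, frames=[2,4] (faults so far: 5)
  step 7: ref 3 -> FAULT, evict 4, frames=[2,3] (faults so far: 6)
  step 8: ref 4 -> FAULT, evict 2, frames=[4,3] (faults so far: 7)
  step 9: ref 2 -> FAULT, evict 3, frames=[4,2] (faults so far: 8)
  step 10: ref 3 -> FAULT, evict 4, frames=[3,2] (faults so far: 9)
  step 11: ref 3 -> HIT, frames=[3,2] (faults so far: 9)
  step 12: ref 3 -> HIT, frames=[3,2] (faults so far: 9)
  step 13: ref 4 -> FAULT, evict 2, frames=[3,4] (faults so far: 10)
  step 14: ref 1 -> FAULT, evict 3, frames=[1,4] (faults so far: 11)
  FIFO total faults: 11
--- LRU ---
  step 0: ref 2 -> FAULT, frames=[2,-] (faults so far: 1)
  step 1: ref 3 -> FAULT, frames=[2,3] (faults so far: 2)
  step 2: ref 1 -> FAULT, evict 2, frames=[1,3] (faults so far: 3)
  step 3: ref 4 -> FAULT, evict 3, frames=[1,4] (faults so far: 4)
  step 4: ref 4 -> HIT, frames=[1,4] (faults so far: 4)
  step 5: ref 4 -> HIT, frames=[1,4] (faults so far: 4)
  step 6: ref 2 -> FAULT, evict 1, frames=[2,4] (faults so far: 5)
  step 7: ref 3 -> FAULT, evict 4, frames=[2,3] (faults so far: 6)
  step 8: ref 4 -> FAULT, evict 2, frames=[4,3] (faults so far: 7)
  step 9: ref 2 -> FAULT, evict 3, frames=[4,2] (faults so far: 8)
  step 10: ref 3 -> FAULT, evict 4, frames=[3,2] (faults so far: 9)
  step 11: ref 3 -> HIT, frames=[3,2] (faults so far: 9)
  step 12: ref 3 -> HIT, frames=[3,2] (faults so far: 9)
  step 13: ref 4 -> FAULT, evict 2, frames=[3,4] (faults so far: 10)
  step 14: ref 1 -> FAULT, evict 3, frames=[1,4] (faults so far: 11)
  LRU total faults: 11
--- Optimal ---
  step 0: ref 2 -> FAULT, frames=[2,-] (faults so far: 1)
  step 1: ref 3 -> FAULT, frames=[2,3] (faults so far: 2)
  step 2: ref 1 -> FAULT, evict 3, frames=[2,1] (faults so far: 3)
  step 3: ref 4 -> FAULT, evict 1, frames=[2,4] (faults so far: 4)
  step 4: ref 4 -> HIT, frames=[2,4] (faults so far: 4)
  step 5: ref 4 -> HIT, frames=[2,4] (faults so far: 4)
  step 6: ref 2 -> HIT, frames=[2,4] (faults so far: 4)
  step 7: ref 3 -> FAULT, evict 2, frames=[3,4] (faults so far: 5)
  step 8: ref 4 -> HIT, frames=[3,4] (faults so far: 5)
  step 9: ref 2 -> FAULT, evict 4, frames=[3,2] (faults so far: 6)
  step 10: ref 3 -> HIT, frames=[3,2] (faults so far: 6)
  step 11: ref 3 -> HIT, frames=[3,2] (faults so far: 6)
  step 12: ref 3 -> HIT, frames=[3,2] (faults so far: 6)
  step 13: ref 4 -> FAULT, evict 2, frames=[3,4] (faults so far: 7)
  step 14: ref 1 -> FAULT, evict 3, frames=[1,4] (faults so far: 8)
  Optimal total faults: 8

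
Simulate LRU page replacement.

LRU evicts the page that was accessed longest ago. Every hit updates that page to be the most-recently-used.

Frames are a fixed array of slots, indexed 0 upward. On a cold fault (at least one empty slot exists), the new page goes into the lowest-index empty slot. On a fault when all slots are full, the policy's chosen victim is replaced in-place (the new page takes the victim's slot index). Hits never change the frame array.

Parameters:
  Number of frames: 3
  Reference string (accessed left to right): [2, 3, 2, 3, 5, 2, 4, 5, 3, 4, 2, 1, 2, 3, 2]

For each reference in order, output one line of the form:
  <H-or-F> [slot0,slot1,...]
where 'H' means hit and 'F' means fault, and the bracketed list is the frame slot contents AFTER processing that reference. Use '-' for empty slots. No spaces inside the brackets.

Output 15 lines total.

F [2,-,-]
F [2,3,-]
H [2,3,-]
H [2,3,-]
F [2,3,5]
H [2,3,5]
F [2,4,5]
H [2,4,5]
F [3,4,5]
H [3,4,5]
F [3,4,2]
F [1,4,2]
H [1,4,2]
F [1,3,2]
H [1,3,2]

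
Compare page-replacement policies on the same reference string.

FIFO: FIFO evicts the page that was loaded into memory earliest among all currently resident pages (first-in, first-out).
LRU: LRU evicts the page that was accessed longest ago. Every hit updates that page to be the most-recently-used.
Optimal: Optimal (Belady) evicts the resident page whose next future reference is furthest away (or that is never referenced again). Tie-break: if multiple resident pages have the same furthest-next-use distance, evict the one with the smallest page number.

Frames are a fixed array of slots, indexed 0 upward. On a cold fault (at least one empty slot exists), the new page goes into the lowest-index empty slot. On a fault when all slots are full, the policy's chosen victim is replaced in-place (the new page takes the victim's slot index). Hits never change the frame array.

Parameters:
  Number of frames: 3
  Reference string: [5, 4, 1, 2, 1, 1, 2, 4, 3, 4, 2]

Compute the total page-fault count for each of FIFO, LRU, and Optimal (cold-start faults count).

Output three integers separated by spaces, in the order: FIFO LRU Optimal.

Answer: 6 5 5

Derivation:
--- FIFO ---
  step 0: ref 5 -> FAULT, frames=[5,-,-] (faults so far: 1)
  step 1: ref 4 -> FAULT, frames=[5,4,-] (faults so far: 2)
  step 2: ref 1 -> FAULT, frames=[5,4,1] (faults so far: 3)
  step 3: ref 2 -> FAULT, evict 5, frames=[2,4,1] (faults so far: 4)
  step 4: ref 1 -> HIT, frames=[2,4,1] (faults so far: 4)
  step 5: ref 1 -> HIT, frames=[2,4,1] (faults so far: 4)
  step 6: ref 2 -> HIT, frames=[2,4,1] (faults so far: 4)
  step 7: ref 4 -> HIT, frames=[2,4,1] (faults so far: 4)
  step 8: ref 3 -> FAULT, evict 4, frames=[2,3,1] (faults so far: 5)
  step 9: ref 4 -> FAULT, evict 1, frames=[2,3,4] (faults so far: 6)
  step 10: ref 2 -> HIT, frames=[2,3,4] (faults so far: 6)
  FIFO total faults: 6
--- LRU ---
  step 0: ref 5 -> FAULT, frames=[5,-,-] (faults so far: 1)
  step 1: ref 4 -> FAULT, frames=[5,4,-] (faults so far: 2)
  step 2: ref 1 -> FAULT, frames=[5,4,1] (faults so far: 3)
  step 3: ref 2 -> FAULT, evict 5, frames=[2,4,1] (faults so far: 4)
  step 4: ref 1 -> HIT, frames=[2,4,1] (faults so far: 4)
  step 5: ref 1 -> HIT, frames=[2,4,1] (faults so far: 4)
  step 6: ref 2 -> HIT, frames=[2,4,1] (faults so far: 4)
  step 7: ref 4 -> HIT, frames=[2,4,1] (faults so far: 4)
  step 8: ref 3 -> FAULT, evict 1, frames=[2,4,3] (faults so far: 5)
  step 9: ref 4 -> HIT, frames=[2,4,3] (faults so far: 5)
  step 10: ref 2 -> HIT, frames=[2,4,3] (faults so far: 5)
  LRU total faults: 5
--- Optimal ---
  step 0: ref 5 -> FAULT, frames=[5,-,-] (faults so far: 1)
  step 1: ref 4 -> FAULT, frames=[5,4,-] (faults so far: 2)
  step 2: ref 1 -> FAULT, frames=[5,4,1] (faults so far: 3)
  step 3: ref 2 -> FAULT, evict 5, frames=[2,4,1] (faults so far: 4)
  step 4: ref 1 -> HIT, frames=[2,4,1] (faults so far: 4)
  step 5: ref 1 -> HIT, frames=[2,4,1] (faults so far: 4)
  step 6: ref 2 -> HIT, frames=[2,4,1] (faults so far: 4)
  step 7: ref 4 -> HIT, frames=[2,4,1] (faults so far: 4)
  step 8: ref 3 -> FAULT, evict 1, frames=[2,4,3] (faults so far: 5)
  step 9: ref 4 -> HIT, frames=[2,4,3] (faults so far: 5)
  step 10: ref 2 -> HIT, frames=[2,4,3] (faults so far: 5)
  Optimal total faults: 5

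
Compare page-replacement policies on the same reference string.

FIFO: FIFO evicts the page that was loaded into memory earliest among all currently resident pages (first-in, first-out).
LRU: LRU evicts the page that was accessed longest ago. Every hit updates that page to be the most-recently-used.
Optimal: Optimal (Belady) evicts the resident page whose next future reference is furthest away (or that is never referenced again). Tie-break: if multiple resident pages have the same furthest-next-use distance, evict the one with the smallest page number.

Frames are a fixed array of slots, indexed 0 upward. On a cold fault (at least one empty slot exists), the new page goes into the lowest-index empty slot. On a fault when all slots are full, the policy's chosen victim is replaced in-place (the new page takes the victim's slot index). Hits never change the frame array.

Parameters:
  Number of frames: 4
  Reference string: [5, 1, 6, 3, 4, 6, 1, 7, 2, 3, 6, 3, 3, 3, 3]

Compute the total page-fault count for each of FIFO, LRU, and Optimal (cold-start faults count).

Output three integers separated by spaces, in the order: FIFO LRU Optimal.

--- FIFO ---
  step 0: ref 5 -> FAULT, frames=[5,-,-,-] (faults so far: 1)
  step 1: ref 1 -> FAULT, frames=[5,1,-,-] (faults so far: 2)
  step 2: ref 6 -> FAULT, frames=[5,1,6,-] (faults so far: 3)
  step 3: ref 3 -> FAULT, frames=[5,1,6,3] (faults so far: 4)
  step 4: ref 4 -> FAULT, evict 5, frames=[4,1,6,3] (faults so far: 5)
  step 5: ref 6 -> HIT, frames=[4,1,6,3] (faults so far: 5)
  step 6: ref 1 -> HIT, frames=[4,1,6,3] (faults so far: 5)
  step 7: ref 7 -> FAULT, evict 1, frames=[4,7,6,3] (faults so far: 6)
  step 8: ref 2 -> FAULT, evict 6, frames=[4,7,2,3] (faults so far: 7)
  step 9: ref 3 -> HIT, frames=[4,7,2,3] (faults so far: 7)
  step 10: ref 6 -> FAULT, evict 3, frames=[4,7,2,6] (faults so far: 8)
  step 11: ref 3 -> FAULT, evict 4, frames=[3,7,2,6] (faults so far: 9)
  step 12: ref 3 -> HIT, frames=[3,7,2,6] (faults so far: 9)
  step 13: ref 3 -> HIT, frames=[3,7,2,6] (faults so far: 9)
  step 14: ref 3 -> HIT, frames=[3,7,2,6] (faults so far: 9)
  FIFO total faults: 9
--- LRU ---
  step 0: ref 5 -> FAULT, frames=[5,-,-,-] (faults so far: 1)
  step 1: ref 1 -> FAULT, frames=[5,1,-,-] (faults so far: 2)
  step 2: ref 6 -> FAULT, frames=[5,1,6,-] (faults so far: 3)
  step 3: ref 3 -> FAULT, frames=[5,1,6,3] (faults so far: 4)
  step 4: ref 4 -> FAULT, evict 5, frames=[4,1,6,3] (faults so far: 5)
  step 5: ref 6 -> HIT, frames=[4,1,6,3] (faults so far: 5)
  step 6: ref 1 -> HIT, frames=[4,1,6,3] (faults so far: 5)
  step 7: ref 7 -> FAULT, evict 3, frames=[4,1,6,7] (faults so far: 6)
  step 8: ref 2 -> FAULT, evict 4, frames=[2,1,6,7] (faults so far: 7)
  step 9: ref 3 -> FAULT, evict 6, frames=[2,1,3,7] (faults so far: 8)
  step 10: ref 6 -> FAULT, evict 1, frames=[2,6,3,7] (faults so far: 9)
  step 11: ref 3 -> HIT, frames=[2,6,3,7] (faults so far: 9)
  step 12: ref 3 -> HIT, frames=[2,6,3,7] (faults so far: 9)
  step 13: ref 3 -> HIT, frames=[2,6,3,7] (faults so far: 9)
  step 14: ref 3 -> HIT, frames=[2,6,3,7] (faults so far: 9)
  LRU total faults: 9
--- Optimal ---
  step 0: ref 5 -> FAULT, frames=[5,-,-,-] (faults so far: 1)
  step 1: ref 1 -> FAULT, frames=[5,1,-,-] (faults so far: 2)
  step 2: ref 6 -> FAULT, frames=[5,1,6,-] (faults so far: 3)
  step 3: ref 3 -> FAULT, frames=[5,1,6,3] (faults so far: 4)
  step 4: ref 4 -> FAULT, evict 5, frames=[4,1,6,3] (faults so far: 5)
  step 5: ref 6 -> HIT, frames=[4,1,6,3] (faults so far: 5)
  step 6: ref 1 -> HIT, frames=[4,1,6,3] (faults so far: 5)
  step 7: ref 7 -> FAULT, evict 1, frames=[4,7,6,3] (faults so far: 6)
  step 8: ref 2 -> FAULT, evict 4, frames=[2,7,6,3] (faults so far: 7)
  step 9: ref 3 -> HIT, frames=[2,7,6,3] (faults so far: 7)
  step 10: ref 6 -> HIT, frames=[2,7,6,3] (faults so far: 7)
  step 11: ref 3 -> HIT, frames=[2,7,6,3] (faults so far: 7)
  step 12: ref 3 -> HIT, frames=[2,7,6,3] (faults so far: 7)
  step 13: ref 3 -> HIT, frames=[2,7,6,3] (faults so far: 7)
  step 14: ref 3 -> HIT, frames=[2,7,6,3] (faults so far: 7)
  Optimal total faults: 7

Answer: 9 9 7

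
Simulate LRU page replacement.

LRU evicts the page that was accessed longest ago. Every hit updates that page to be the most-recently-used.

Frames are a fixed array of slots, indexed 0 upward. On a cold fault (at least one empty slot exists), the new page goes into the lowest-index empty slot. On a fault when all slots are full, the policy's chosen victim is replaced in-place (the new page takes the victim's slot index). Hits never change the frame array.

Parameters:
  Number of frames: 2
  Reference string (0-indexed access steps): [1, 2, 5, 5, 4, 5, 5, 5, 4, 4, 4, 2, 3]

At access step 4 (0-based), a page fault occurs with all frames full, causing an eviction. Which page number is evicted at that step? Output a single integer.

Answer: 2

Derivation:
Step 0: ref 1 -> FAULT, frames=[1,-]
Step 1: ref 2 -> FAULT, frames=[1,2]
Step 2: ref 5 -> FAULT, evict 1, frames=[5,2]
Step 3: ref 5 -> HIT, frames=[5,2]
Step 4: ref 4 -> FAULT, evict 2, frames=[5,4]
At step 4: evicted page 2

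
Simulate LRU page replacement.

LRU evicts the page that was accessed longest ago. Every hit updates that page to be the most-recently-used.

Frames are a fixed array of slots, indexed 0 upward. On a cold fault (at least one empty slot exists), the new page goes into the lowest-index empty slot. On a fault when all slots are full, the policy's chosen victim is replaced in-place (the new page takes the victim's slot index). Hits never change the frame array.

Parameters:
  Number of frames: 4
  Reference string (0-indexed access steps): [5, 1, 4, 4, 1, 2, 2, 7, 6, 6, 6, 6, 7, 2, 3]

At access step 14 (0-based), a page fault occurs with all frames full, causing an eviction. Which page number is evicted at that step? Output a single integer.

Answer: 1

Derivation:
Step 0: ref 5 -> FAULT, frames=[5,-,-,-]
Step 1: ref 1 -> FAULT, frames=[5,1,-,-]
Step 2: ref 4 -> FAULT, frames=[5,1,4,-]
Step 3: ref 4 -> HIT, frames=[5,1,4,-]
Step 4: ref 1 -> HIT, frames=[5,1,4,-]
Step 5: ref 2 -> FAULT, frames=[5,1,4,2]
Step 6: ref 2 -> HIT, frames=[5,1,4,2]
Step 7: ref 7 -> FAULT, evict 5, frames=[7,1,4,2]
Step 8: ref 6 -> FAULT, evict 4, frames=[7,1,6,2]
Step 9: ref 6 -> HIT, frames=[7,1,6,2]
Step 10: ref 6 -> HIT, frames=[7,1,6,2]
Step 11: ref 6 -> HIT, frames=[7,1,6,2]
Step 12: ref 7 -> HIT, frames=[7,1,6,2]
Step 13: ref 2 -> HIT, frames=[7,1,6,2]
Step 14: ref 3 -> FAULT, evict 1, frames=[7,3,6,2]
At step 14: evicted page 1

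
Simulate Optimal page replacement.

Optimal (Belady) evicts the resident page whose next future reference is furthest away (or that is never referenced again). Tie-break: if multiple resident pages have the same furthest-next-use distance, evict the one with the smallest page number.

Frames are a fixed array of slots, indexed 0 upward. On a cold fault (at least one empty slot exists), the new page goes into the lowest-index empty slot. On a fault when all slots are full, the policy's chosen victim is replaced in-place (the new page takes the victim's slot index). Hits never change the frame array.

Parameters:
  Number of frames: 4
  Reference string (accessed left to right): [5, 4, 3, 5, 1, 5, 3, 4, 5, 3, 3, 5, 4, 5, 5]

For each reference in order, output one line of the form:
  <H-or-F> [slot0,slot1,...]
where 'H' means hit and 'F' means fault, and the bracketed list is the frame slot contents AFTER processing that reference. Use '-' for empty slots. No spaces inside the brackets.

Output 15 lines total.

F [5,-,-,-]
F [5,4,-,-]
F [5,4,3,-]
H [5,4,3,-]
F [5,4,3,1]
H [5,4,3,1]
H [5,4,3,1]
H [5,4,3,1]
H [5,4,3,1]
H [5,4,3,1]
H [5,4,3,1]
H [5,4,3,1]
H [5,4,3,1]
H [5,4,3,1]
H [5,4,3,1]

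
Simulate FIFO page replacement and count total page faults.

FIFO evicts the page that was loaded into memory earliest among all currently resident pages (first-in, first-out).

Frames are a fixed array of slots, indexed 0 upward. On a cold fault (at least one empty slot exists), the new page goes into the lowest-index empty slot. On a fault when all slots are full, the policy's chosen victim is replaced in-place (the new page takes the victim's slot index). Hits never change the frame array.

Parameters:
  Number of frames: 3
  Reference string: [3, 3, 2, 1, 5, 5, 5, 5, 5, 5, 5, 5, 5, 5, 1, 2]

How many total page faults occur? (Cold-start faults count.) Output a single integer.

Step 0: ref 3 → FAULT, frames=[3,-,-]
Step 1: ref 3 → HIT, frames=[3,-,-]
Step 2: ref 2 → FAULT, frames=[3,2,-]
Step 3: ref 1 → FAULT, frames=[3,2,1]
Step 4: ref 5 → FAULT (evict 3), frames=[5,2,1]
Step 5: ref 5 → HIT, frames=[5,2,1]
Step 6: ref 5 → HIT, frames=[5,2,1]
Step 7: ref 5 → HIT, frames=[5,2,1]
Step 8: ref 5 → HIT, frames=[5,2,1]
Step 9: ref 5 → HIT, frames=[5,2,1]
Step 10: ref 5 → HIT, frames=[5,2,1]
Step 11: ref 5 → HIT, frames=[5,2,1]
Step 12: ref 5 → HIT, frames=[5,2,1]
Step 13: ref 5 → HIT, frames=[5,2,1]
Step 14: ref 1 → HIT, frames=[5,2,1]
Step 15: ref 2 → HIT, frames=[5,2,1]
Total faults: 4

Answer: 4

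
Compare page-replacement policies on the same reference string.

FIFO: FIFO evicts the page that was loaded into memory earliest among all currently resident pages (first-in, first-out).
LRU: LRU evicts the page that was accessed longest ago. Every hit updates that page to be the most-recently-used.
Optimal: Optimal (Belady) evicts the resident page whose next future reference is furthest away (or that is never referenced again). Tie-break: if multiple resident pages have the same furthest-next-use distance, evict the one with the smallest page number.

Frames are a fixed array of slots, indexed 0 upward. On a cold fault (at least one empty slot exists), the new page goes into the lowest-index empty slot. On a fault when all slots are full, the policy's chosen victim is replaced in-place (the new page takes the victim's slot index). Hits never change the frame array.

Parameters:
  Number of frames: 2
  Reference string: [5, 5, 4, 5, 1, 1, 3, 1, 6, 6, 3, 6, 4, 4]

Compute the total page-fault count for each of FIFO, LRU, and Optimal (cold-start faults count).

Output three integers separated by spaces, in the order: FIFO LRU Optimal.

--- FIFO ---
  step 0: ref 5 -> FAULT, frames=[5,-] (faults so far: 1)
  step 1: ref 5 -> HIT, frames=[5,-] (faults so far: 1)
  step 2: ref 4 -> FAULT, frames=[5,4] (faults so far: 2)
  step 3: ref 5 -> HIT, frames=[5,4] (faults so far: 2)
  step 4: ref 1 -> FAULT, evict 5, frames=[1,4] (faults so far: 3)
  step 5: ref 1 -> HIT, frames=[1,4] (faults so far: 3)
  step 6: ref 3 -> FAULT, evict 4, frames=[1,3] (faults so far: 4)
  step 7: ref 1 -> HIT, frames=[1,3] (faults so far: 4)
  step 8: ref 6 -> FAULT, evict 1, frames=[6,3] (faults so far: 5)
  step 9: ref 6 -> HIT, frames=[6,3] (faults so far: 5)
  step 10: ref 3 -> HIT, frames=[6,3] (faults so far: 5)
  step 11: ref 6 -> HIT, frames=[6,3] (faults so far: 5)
  step 12: ref 4 -> FAULT, evict 3, frames=[6,4] (faults so far: 6)
  step 13: ref 4 -> HIT, frames=[6,4] (faults so far: 6)
  FIFO total faults: 6
--- LRU ---
  step 0: ref 5 -> FAULT, frames=[5,-] (faults so far: 1)
  step 1: ref 5 -> HIT, frames=[5,-] (faults so far: 1)
  step 2: ref 4 -> FAULT, frames=[5,4] (faults so far: 2)
  step 3: ref 5 -> HIT, frames=[5,4] (faults so far: 2)
  step 4: ref 1 -> FAULT, evict 4, frames=[5,1] (faults so far: 3)
  step 5: ref 1 -> HIT, frames=[5,1] (faults so far: 3)
  step 6: ref 3 -> FAULT, evict 5, frames=[3,1] (faults so far: 4)
  step 7: ref 1 -> HIT, frames=[3,1] (faults so far: 4)
  step 8: ref 6 -> FAULT, evict 3, frames=[6,1] (faults so far: 5)
  step 9: ref 6 -> HIT, frames=[6,1] (faults so far: 5)
  step 10: ref 3 -> FAULT, evict 1, frames=[6,3] (faults so far: 6)
  step 11: ref 6 -> HIT, frames=[6,3] (faults so far: 6)
  step 12: ref 4 -> FAULT, evict 3, frames=[6,4] (faults so far: 7)
  step 13: ref 4 -> HIT, frames=[6,4] (faults so far: 7)
  LRU total faults: 7
--- Optimal ---
  step 0: ref 5 -> FAULT, frames=[5,-] (faults so far: 1)
  step 1: ref 5 -> HIT, frames=[5,-] (faults so far: 1)
  step 2: ref 4 -> FAULT, frames=[5,4] (faults so far: 2)
  step 3: ref 5 -> HIT, frames=[5,4] (faults so far: 2)
  step 4: ref 1 -> FAULT, evict 5, frames=[1,4] (faults so far: 3)
  step 5: ref 1 -> HIT, frames=[1,4] (faults so far: 3)
  step 6: ref 3 -> FAULT, evict 4, frames=[1,3] (faults so far: 4)
  step 7: ref 1 -> HIT, frames=[1,3] (faults so far: 4)
  step 8: ref 6 -> FAULT, evict 1, frames=[6,3] (faults so far: 5)
  step 9: ref 6 -> HIT, frames=[6,3] (faults so far: 5)
  step 10: ref 3 -> HIT, frames=[6,3] (faults so far: 5)
  step 11: ref 6 -> HIT, frames=[6,3] (faults so far: 5)
  step 12: ref 4 -> FAULT, evict 3, frames=[6,4] (faults so far: 6)
  step 13: ref 4 -> HIT, frames=[6,4] (faults so far: 6)
  Optimal total faults: 6

Answer: 6 7 6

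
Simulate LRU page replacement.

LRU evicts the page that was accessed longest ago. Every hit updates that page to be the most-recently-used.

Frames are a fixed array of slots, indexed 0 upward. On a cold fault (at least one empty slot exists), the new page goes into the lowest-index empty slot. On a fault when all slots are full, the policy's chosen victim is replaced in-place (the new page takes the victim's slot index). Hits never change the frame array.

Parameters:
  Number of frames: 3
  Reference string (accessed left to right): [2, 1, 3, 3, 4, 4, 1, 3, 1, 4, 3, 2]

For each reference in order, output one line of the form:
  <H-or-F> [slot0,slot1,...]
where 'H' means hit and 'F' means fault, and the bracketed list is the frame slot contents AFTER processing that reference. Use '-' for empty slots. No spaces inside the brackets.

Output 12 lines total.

F [2,-,-]
F [2,1,-]
F [2,1,3]
H [2,1,3]
F [4,1,3]
H [4,1,3]
H [4,1,3]
H [4,1,3]
H [4,1,3]
H [4,1,3]
H [4,1,3]
F [4,2,3]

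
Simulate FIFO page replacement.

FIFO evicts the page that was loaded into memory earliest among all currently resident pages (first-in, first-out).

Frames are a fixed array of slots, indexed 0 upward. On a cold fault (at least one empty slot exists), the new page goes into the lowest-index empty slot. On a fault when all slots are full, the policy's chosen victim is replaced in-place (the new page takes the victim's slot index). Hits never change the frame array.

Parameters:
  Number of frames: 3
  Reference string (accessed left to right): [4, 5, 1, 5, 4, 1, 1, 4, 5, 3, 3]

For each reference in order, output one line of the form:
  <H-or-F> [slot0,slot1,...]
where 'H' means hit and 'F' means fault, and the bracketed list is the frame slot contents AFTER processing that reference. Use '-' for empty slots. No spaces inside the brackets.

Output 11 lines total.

F [4,-,-]
F [4,5,-]
F [4,5,1]
H [4,5,1]
H [4,5,1]
H [4,5,1]
H [4,5,1]
H [4,5,1]
H [4,5,1]
F [3,5,1]
H [3,5,1]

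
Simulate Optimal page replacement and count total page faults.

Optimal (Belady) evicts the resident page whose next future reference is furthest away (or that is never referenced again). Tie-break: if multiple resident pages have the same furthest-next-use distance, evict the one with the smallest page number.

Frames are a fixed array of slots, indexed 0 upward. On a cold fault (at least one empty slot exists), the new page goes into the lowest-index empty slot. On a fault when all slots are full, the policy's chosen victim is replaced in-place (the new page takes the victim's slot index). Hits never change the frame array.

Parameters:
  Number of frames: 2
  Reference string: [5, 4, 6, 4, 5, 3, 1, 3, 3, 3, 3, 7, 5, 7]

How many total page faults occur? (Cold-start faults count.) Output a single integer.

Answer: 8

Derivation:
Step 0: ref 5 → FAULT, frames=[5,-]
Step 1: ref 4 → FAULT, frames=[5,4]
Step 2: ref 6 → FAULT (evict 5), frames=[6,4]
Step 3: ref 4 → HIT, frames=[6,4]
Step 4: ref 5 → FAULT (evict 4), frames=[6,5]
Step 5: ref 3 → FAULT (evict 6), frames=[3,5]
Step 6: ref 1 → FAULT (evict 5), frames=[3,1]
Step 7: ref 3 → HIT, frames=[3,1]
Step 8: ref 3 → HIT, frames=[3,1]
Step 9: ref 3 → HIT, frames=[3,1]
Step 10: ref 3 → HIT, frames=[3,1]
Step 11: ref 7 → FAULT (evict 1), frames=[3,7]
Step 12: ref 5 → FAULT (evict 3), frames=[5,7]
Step 13: ref 7 → HIT, frames=[5,7]
Total faults: 8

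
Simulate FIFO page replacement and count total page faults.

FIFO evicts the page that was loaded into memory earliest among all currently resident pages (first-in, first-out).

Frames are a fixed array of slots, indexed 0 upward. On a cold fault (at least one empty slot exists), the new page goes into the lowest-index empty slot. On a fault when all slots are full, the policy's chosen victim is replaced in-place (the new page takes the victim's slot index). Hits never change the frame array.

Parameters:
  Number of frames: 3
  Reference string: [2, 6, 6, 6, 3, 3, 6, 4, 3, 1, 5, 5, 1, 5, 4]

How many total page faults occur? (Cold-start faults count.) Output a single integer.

Step 0: ref 2 → FAULT, frames=[2,-,-]
Step 1: ref 6 → FAULT, frames=[2,6,-]
Step 2: ref 6 → HIT, frames=[2,6,-]
Step 3: ref 6 → HIT, frames=[2,6,-]
Step 4: ref 3 → FAULT, frames=[2,6,3]
Step 5: ref 3 → HIT, frames=[2,6,3]
Step 6: ref 6 → HIT, frames=[2,6,3]
Step 7: ref 4 → FAULT (evict 2), frames=[4,6,3]
Step 8: ref 3 → HIT, frames=[4,6,3]
Step 9: ref 1 → FAULT (evict 6), frames=[4,1,3]
Step 10: ref 5 → FAULT (evict 3), frames=[4,1,5]
Step 11: ref 5 → HIT, frames=[4,1,5]
Step 12: ref 1 → HIT, frames=[4,1,5]
Step 13: ref 5 → HIT, frames=[4,1,5]
Step 14: ref 4 → HIT, frames=[4,1,5]
Total faults: 6

Answer: 6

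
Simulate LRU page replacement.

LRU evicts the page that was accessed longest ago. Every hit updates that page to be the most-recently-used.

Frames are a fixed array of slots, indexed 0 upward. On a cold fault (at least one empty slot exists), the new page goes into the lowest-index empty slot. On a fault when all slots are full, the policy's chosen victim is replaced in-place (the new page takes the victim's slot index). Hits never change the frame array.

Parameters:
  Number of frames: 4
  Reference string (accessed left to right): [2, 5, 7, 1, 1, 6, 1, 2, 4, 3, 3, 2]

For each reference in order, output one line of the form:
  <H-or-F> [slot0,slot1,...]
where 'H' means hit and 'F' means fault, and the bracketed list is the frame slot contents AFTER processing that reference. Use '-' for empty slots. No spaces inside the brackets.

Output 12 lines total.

F [2,-,-,-]
F [2,5,-,-]
F [2,5,7,-]
F [2,5,7,1]
H [2,5,7,1]
F [6,5,7,1]
H [6,5,7,1]
F [6,2,7,1]
F [6,2,4,1]
F [3,2,4,1]
H [3,2,4,1]
H [3,2,4,1]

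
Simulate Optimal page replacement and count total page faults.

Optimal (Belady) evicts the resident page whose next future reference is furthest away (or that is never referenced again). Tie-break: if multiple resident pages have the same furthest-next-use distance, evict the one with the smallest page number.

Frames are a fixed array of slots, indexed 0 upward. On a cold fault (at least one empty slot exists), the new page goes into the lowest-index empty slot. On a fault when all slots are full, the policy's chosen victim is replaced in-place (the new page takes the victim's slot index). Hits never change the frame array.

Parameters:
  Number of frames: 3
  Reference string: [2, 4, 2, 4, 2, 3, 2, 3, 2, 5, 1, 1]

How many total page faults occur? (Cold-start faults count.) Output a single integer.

Answer: 5

Derivation:
Step 0: ref 2 → FAULT, frames=[2,-,-]
Step 1: ref 4 → FAULT, frames=[2,4,-]
Step 2: ref 2 → HIT, frames=[2,4,-]
Step 3: ref 4 → HIT, frames=[2,4,-]
Step 4: ref 2 → HIT, frames=[2,4,-]
Step 5: ref 3 → FAULT, frames=[2,4,3]
Step 6: ref 2 → HIT, frames=[2,4,3]
Step 7: ref 3 → HIT, frames=[2,4,3]
Step 8: ref 2 → HIT, frames=[2,4,3]
Step 9: ref 5 → FAULT (evict 2), frames=[5,4,3]
Step 10: ref 1 → FAULT (evict 3), frames=[5,4,1]
Step 11: ref 1 → HIT, frames=[5,4,1]
Total faults: 5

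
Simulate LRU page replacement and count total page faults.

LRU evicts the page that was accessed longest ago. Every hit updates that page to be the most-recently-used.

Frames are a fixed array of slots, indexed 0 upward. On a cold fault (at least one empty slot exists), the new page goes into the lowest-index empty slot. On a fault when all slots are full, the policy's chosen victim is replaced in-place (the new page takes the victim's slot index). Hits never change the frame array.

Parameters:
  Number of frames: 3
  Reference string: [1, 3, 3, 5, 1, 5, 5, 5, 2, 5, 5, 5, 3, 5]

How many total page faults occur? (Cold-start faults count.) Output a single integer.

Answer: 5

Derivation:
Step 0: ref 1 → FAULT, frames=[1,-,-]
Step 1: ref 3 → FAULT, frames=[1,3,-]
Step 2: ref 3 → HIT, frames=[1,3,-]
Step 3: ref 5 → FAULT, frames=[1,3,5]
Step 4: ref 1 → HIT, frames=[1,3,5]
Step 5: ref 5 → HIT, frames=[1,3,5]
Step 6: ref 5 → HIT, frames=[1,3,5]
Step 7: ref 5 → HIT, frames=[1,3,5]
Step 8: ref 2 → FAULT (evict 3), frames=[1,2,5]
Step 9: ref 5 → HIT, frames=[1,2,5]
Step 10: ref 5 → HIT, frames=[1,2,5]
Step 11: ref 5 → HIT, frames=[1,2,5]
Step 12: ref 3 → FAULT (evict 1), frames=[3,2,5]
Step 13: ref 5 → HIT, frames=[3,2,5]
Total faults: 5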